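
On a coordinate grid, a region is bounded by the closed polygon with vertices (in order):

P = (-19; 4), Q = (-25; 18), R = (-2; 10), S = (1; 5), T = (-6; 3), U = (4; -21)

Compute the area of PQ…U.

Apply the shoelace (surveyor's) formula: 2A = Σ (x_i·y_{i+1} − x_{i+1}·y_i), indices taken mod 6.
Cross-terms: -242, -214, -20, 33, 114, -383  ⇒  Σ = -712
Area = |Σ|/2 = 356.

356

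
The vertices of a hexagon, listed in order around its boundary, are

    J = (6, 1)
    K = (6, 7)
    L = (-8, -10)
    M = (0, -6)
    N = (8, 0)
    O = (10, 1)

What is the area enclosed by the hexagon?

70

Σ = (36) + (-4) + (48) + (48) + (8) + (4) = 140
Area = |Σ|/2 = 70.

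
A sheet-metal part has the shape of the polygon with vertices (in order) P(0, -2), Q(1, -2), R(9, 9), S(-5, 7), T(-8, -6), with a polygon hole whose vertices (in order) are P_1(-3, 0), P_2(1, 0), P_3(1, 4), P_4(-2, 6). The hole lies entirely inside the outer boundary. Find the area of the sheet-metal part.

Outer boundary:
Cross-terms: 2, 27, 108, 86, 16  ⇒  Σ = 239
Area = |Σ|/2 = 119.5.
Hole:
Apply Gauss's area formula: 2A = Σ (x_i·y_{i+1} − x_{i+1}·y_i), indices taken mod 4.
Cross-terms: 0, 4, 14, 18  ⇒  Σ = 36
Area = |Σ|/2 = 18.
Net area = 119.5 − 18 = 101.5.

101.5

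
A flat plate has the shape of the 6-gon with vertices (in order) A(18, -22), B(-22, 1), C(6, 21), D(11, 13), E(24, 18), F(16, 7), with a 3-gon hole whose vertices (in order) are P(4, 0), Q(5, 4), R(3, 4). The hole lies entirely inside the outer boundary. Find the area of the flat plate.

Outer boundary:
Apply the shoelace formula: 2A = Σ (x_i·y_{i+1} − x_{i+1}·y_i), indices taken mod 6.
Σ = (-466) + (-468) + (-153) + (-114) + (-120) + (-478) = -1799
Area = |Σ|/2 = 899.5.
Hole:
Apply Gauss's area formula: 2A = Σ (x_i·y_{i+1} − x_{i+1}·y_i), indices taken mod 3.
Cross-terms: 16, 8, -16  ⇒  Σ = 8
Area = |Σ|/2 = 4.
Net area = 899.5 − 4 = 895.5.

895.5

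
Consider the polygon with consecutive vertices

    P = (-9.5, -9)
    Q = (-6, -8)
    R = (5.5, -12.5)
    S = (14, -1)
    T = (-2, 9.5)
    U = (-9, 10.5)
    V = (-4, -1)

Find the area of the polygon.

291.75

Apply Gauss's area formula: 2A = Σ (x_i·y_{i+1} − x_{i+1}·y_i), indices taken mod 7.
Cross-terms: 22, 119, 169.5, 131, 64.5, 51, 26.5  ⇒  Σ = 583.5
Area = |Σ|/2 = 291.75.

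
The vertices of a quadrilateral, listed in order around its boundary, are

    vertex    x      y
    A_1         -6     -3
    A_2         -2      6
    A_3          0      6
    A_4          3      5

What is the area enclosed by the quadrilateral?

25.5

Apply the shoelace (surveyor's) formula: 2A = Σ (x_i·y_{i+1} − x_{i+1}·y_i), indices taken mod 4.
A_1→A_2: (-6)(6) − (-2)(-3) = -42
A_2→A_3: (-2)(6) − (0)(6) = -12
A_3→A_4: (0)(5) − (3)(6) = -18
A_4→A_1: (3)(-3) − (-6)(5) = 21
Σ = -51
Area = |Σ|/2 = 25.5.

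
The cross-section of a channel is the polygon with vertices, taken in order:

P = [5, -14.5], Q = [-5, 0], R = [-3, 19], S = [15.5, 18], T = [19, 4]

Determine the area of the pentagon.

Cross-terms: -72.5, -95, -348.5, -280, -295.5  ⇒  Σ = -1091.5
Area = |Σ|/2 = 545.75.

545.75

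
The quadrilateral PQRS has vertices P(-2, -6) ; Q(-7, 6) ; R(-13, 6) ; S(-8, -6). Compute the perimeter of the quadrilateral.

|PQ| = √((-5)² + (12)²) = √169 = 13
|QR| = √((-6)² + (0)²) = √36 = 6
|RS| = √((5)² + (-12)²) = √169 = 13
|SP| = √((6)² + (0)²) = √36 = 6
Perimeter = 13 + 6 + 13 + 6 = 38.

38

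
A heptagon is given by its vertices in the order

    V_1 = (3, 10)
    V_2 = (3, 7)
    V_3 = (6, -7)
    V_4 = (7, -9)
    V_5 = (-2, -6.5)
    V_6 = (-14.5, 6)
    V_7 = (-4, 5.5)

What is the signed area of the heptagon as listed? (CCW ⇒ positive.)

-179.5

Σ = (-9) + (-63) + (-5) + (-63.5) + (-106.25) + (-55.75) + (-56.5) = -359
Signed area = Σ/2 = -179.5 (negative ⇒ clockwise traversal).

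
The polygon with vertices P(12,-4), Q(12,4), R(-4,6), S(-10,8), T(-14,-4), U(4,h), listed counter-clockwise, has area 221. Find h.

-3

Write out the shoelace sum; only the two edges meeting at U involve h:
2·Area = [((-14)·h − 4·(-4)) + (4·(-4) − 12·h)] + 364
       = -26·h + 364 = 442
⇒ h = -3.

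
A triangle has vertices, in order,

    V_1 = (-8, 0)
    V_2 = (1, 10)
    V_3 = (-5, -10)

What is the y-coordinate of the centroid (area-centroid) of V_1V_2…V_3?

0

Apply Gauss's area formula. First the cross-terms c_i = x_i·y_{i+1} − x_{i+1}·y_i:
  -80, 40, -80  ⇒  2A = -120, A = -60.
Then Σ (y_i + y_{i+1})·c_i = 0, so ȳ = 0 / (6·(-60)) = 0.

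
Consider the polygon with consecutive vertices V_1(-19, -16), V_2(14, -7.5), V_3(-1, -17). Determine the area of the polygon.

93

Σ = (366.5) + (-245.5) + (-307) = -186
Area = |Σ|/2 = 93.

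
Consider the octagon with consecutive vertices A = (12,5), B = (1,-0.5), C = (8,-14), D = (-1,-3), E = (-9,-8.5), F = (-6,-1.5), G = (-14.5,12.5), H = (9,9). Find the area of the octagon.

Apply the shoelace formula: 2A = Σ (x_i·y_{i+1} − x_{i+1}·y_i), indices taken mod 8.
Σ = (-11) + (-10) + (-38) + (-18.5) + (-37.5) + (-96.75) + (-243) + (-63) = -517.75
Area = |Σ|/2 = 258.875.

258.875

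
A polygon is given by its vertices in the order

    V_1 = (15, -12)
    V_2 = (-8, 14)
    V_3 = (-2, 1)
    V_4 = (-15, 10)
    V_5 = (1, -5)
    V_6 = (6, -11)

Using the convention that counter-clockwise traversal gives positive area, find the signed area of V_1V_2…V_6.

Cross-terms: 114, 20, -5, 65, 19, 93  ⇒  Σ = 306
Signed area = Σ/2 = 153 (positive ⇒ counter-clockwise traversal).

153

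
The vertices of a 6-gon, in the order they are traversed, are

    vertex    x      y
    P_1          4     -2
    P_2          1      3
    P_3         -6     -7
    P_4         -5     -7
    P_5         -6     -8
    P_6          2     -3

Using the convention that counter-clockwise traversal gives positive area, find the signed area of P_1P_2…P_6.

Apply the surveyor's formula: 2A = Σ (x_i·y_{i+1} − x_{i+1}·y_i), indices taken mod 6.
P_1→P_2: (4)(3) − (1)(-2) = 14
P_2→P_3: (1)(-7) − (-6)(3) = 11
P_3→P_4: (-6)(-7) − (-5)(-7) = 7
P_4→P_5: (-5)(-8) − (-6)(-7) = -2
P_5→P_6: (-6)(-3) − (2)(-8) = 34
P_6→P_1: (2)(-2) − (4)(-3) = 8
Σ = 72
Signed area = Σ/2 = 36 (positive ⇒ counter-clockwise traversal).

36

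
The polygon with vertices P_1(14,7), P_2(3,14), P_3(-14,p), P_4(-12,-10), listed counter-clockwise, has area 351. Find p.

Write out the shoelace sum; only the two edges meeting at P_3 involve p:
2·Area = [(3·p − (-14)·14) + ((-14)·(-10) − (-12)·p)] + 231
       = 15·p + 567 = 702
⇒ p = 9.

9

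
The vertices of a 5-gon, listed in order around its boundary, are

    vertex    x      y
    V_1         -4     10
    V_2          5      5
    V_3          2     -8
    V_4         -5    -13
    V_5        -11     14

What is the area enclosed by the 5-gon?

226.5

Apply Gauss's area formula: 2A = Σ (x_i·y_{i+1} − x_{i+1}·y_i), indices taken mod 5.
Σ = (-70) + (-50) + (-66) + (-213) + (-54) = -453
Area = |Σ|/2 = 226.5.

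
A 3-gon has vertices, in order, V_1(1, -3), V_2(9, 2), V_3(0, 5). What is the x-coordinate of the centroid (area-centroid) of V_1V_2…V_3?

Apply the shoelace (surveyor's) formula. First the cross-terms c_i = x_i·y_{i+1} − x_{i+1}·y_i:
  29, 45, -5  ⇒  2A = 69, A = 34.5.
Then Σ (x_i + x_{i+1})·c_i = 690, so x̄ = 690 / (6·34.5) = 10/3.

10/3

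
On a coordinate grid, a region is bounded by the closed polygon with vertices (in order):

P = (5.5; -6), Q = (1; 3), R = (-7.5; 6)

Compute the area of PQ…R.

Σ = (22.5) + (28.5) + (12) = 63
Area = |Σ|/2 = 31.5.

31.5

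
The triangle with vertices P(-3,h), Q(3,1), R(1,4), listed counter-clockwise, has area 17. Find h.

The doubled signed area Σ (x_i y_{i+1} − x_{i+1} y_i) is linear in h.
With h=0 it equals 20; the coefficient of h is -2 (from the two edges through P).
So -2·h + 20 = 2·17 = 34 ⇒ h = -7.

-7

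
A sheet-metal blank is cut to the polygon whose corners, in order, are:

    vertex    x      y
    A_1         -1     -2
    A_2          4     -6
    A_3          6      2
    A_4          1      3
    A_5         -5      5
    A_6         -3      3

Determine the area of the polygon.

51.5

Cross-terms: 14, 44, 16, 20, 0, 9  ⇒  Σ = 103
Area = |Σ|/2 = 51.5.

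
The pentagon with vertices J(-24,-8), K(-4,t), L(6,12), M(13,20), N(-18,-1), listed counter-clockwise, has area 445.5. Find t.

Write out the shoelace sum; only the two edges meeting at K involve t:
2·Area = [((-24)·t − (-4)·(-8)) + ((-4)·12 − 6·t)] + 431
       = -30·t + 351 = 891
⇒ t = -18.

-18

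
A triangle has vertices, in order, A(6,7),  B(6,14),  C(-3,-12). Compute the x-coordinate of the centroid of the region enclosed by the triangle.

3

Apply the shoelace formula. First the cross-terms c_i = x_i·y_{i+1} − x_{i+1}·y_i:
  42, -30, 51  ⇒  2A = 63, A = 31.5.
Then Σ (x_i + x_{i+1})·c_i = 567, so x̄ = 567 / (6·31.5) = 3.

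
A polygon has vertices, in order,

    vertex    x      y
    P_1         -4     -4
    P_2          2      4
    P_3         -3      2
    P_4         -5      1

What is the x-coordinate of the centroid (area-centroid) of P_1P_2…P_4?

Apply the shoelace formula. First the cross-terms c_i = x_i·y_{i+1} − x_{i+1}·y_i:
  -8, 16, 7, 24  ⇒  2A = 39, A = 19.5.
Then Σ (x_i + x_{i+1})·c_i = -272, so x̄ = -272 / (6·19.5) = -272/117.

-272/117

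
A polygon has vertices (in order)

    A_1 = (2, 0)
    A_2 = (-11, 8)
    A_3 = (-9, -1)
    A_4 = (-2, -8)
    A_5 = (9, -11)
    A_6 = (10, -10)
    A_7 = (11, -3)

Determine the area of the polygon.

184.5

Cross-terms: 16, 83, 70, 94, 20, 80, 6  ⇒  Σ = 369
Area = |Σ|/2 = 184.5.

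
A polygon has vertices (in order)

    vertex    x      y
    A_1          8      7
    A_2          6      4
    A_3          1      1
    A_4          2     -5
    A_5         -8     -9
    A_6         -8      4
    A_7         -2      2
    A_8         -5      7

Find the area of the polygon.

Apply the shoelace formula: 2A = Σ (x_i·y_{i+1} − x_{i+1}·y_i), indices taken mod 8.
Cross-terms: -10, 2, -7, -58, -104, -8, -4, -91  ⇒  Σ = -280
Area = |Σ|/2 = 140.

140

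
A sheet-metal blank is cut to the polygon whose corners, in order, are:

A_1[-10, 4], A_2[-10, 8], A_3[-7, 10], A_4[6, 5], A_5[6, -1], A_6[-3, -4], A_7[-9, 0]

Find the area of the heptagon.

157

Apply the surveyor's formula: 2A = Σ (x_i·y_{i+1} − x_{i+1}·y_i), indices taken mod 7.
Σ = (-40) + (-44) + (-95) + (-36) + (-27) + (-36) + (-36) = -314
Area = |Σ|/2 = 157.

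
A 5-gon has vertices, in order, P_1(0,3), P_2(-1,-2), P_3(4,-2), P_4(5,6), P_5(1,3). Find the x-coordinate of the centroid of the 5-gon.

Apply Gauss's area formula. First the cross-terms c_i = x_i·y_{i+1} − x_{i+1}·y_i:
  3, 10, 34, 9, 3  ⇒  2A = 59, A = 29.5.
Then Σ (x_i + x_{i+1})·c_i = 390, so x̄ = 390 / (6·29.5) = 130/59.

130/59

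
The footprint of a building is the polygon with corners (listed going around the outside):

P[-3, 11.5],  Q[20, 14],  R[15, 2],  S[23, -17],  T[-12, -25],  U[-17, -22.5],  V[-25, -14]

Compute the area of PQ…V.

1165.5

Apply Gauss's area formula: 2A = Σ (x_i·y_{i+1} − x_{i+1}·y_i), indices taken mod 7.
Σ = (-272) + (-170) + (-301) + (-779) + (-155) + (-324.5) + (-329.5) = -2331
Area = |Σ|/2 = 1165.5.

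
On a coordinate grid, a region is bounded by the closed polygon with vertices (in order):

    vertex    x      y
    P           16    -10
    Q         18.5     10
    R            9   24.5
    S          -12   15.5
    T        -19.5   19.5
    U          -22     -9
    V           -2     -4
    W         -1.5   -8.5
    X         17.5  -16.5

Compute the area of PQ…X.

Apply the shoelace (surveyor's) formula: 2A = Σ (x_i·y_{i+1} − x_{i+1}·y_i), indices taken mod 9.
Σ = (345) + (363.25) + (433.5) + (68.25) + (604.5) + (70) + (11) + (173.5) + (89) = 2158
Area = |Σ|/2 = 1079.

1079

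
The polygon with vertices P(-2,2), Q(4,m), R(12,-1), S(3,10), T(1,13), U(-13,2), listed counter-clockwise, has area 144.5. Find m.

The doubled signed area Σ (x_i y_{i+1} − x_{i+1} y_i) is linear in m.
With m=0 it equals 289; the coefficient of m is -14 (from the two edges through Q).
So -14·m + 289 = 2·144.5 = 289 ⇒ m = 0.

0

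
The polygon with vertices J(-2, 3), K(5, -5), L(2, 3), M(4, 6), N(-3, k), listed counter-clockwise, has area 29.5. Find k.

5

Write out the shoelace sum; only the two edges meeting at N involve k:
2·Area = [(4·k − (-3)·6) + ((-3)·3 − (-2)·k)] + 20
       = 6·k + 29 = 59
⇒ k = 5.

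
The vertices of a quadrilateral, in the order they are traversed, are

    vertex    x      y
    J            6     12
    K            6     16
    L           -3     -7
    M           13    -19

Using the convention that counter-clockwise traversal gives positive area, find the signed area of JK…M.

224

Σ = (24) + (6) + (148) + (270) = 448
Signed area = Σ/2 = 224 (positive ⇒ counter-clockwise traversal).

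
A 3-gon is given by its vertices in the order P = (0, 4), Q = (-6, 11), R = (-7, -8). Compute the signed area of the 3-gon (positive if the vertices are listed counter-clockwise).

60.5

Σ = (24) + (125) + (-28) = 121
Signed area = Σ/2 = 60.5 (positive ⇒ counter-clockwise traversal).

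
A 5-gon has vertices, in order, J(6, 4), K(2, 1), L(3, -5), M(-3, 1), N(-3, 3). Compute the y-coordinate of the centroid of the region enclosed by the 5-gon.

16/21

Apply the shoelace (surveyor's) formula. First the cross-terms c_i = x_i·y_{i+1} − x_{i+1}·y_i:
  -2, -13, -12, -6, -30  ⇒  2A = -63, A = -31.5.
Then Σ (y_i + y_{i+1})·c_i = -144, so ȳ = -144 / (6·(-31.5)) = 16/21.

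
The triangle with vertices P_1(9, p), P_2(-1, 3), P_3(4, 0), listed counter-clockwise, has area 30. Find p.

Write out the shoelace sum; only the two edges meeting at P_1 involve p:
2·Area = [(4·p − 9·0) + (9·3 − (-1)·p)] + -12
       = 5·p + 15 = 60
⇒ p = 9.

9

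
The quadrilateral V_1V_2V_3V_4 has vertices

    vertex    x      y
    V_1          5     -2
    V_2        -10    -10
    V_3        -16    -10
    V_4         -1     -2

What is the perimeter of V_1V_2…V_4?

|V_1V_2| = √((-15)² + (-8)²) = √289 = 17
|V_2V_3| = √((-6)² + (0)²) = √36 = 6
|V_3V_4| = √((15)² + (8)²) = √289 = 17
|V_4V_1| = √((6)² + (0)²) = √36 = 6
Perimeter = 17 + 6 + 17 + 6 = 46.

46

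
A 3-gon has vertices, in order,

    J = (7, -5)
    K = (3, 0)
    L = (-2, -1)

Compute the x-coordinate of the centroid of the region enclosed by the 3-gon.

Apply the shoelace formula. First the cross-terms c_i = x_i·y_{i+1} − x_{i+1}·y_i:
  15, -3, 17  ⇒  2A = 29, A = 14.5.
Then Σ (x_i + x_{i+1})·c_i = 232, so x̄ = 232 / (6·14.5) = 8/3.

8/3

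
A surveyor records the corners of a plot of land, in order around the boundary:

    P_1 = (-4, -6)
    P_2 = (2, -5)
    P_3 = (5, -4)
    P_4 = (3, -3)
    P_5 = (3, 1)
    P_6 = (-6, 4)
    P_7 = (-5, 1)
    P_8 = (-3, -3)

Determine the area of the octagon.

57

Apply the shoelace formula: 2A = Σ (x_i·y_{i+1} − x_{i+1}·y_i), indices taken mod 8.
P_1→P_2: (-4)(-5) − (2)(-6) = 32
P_2→P_3: (2)(-4) − (5)(-5) = 17
P_3→P_4: (5)(-3) − (3)(-4) = -3
P_4→P_5: (3)(1) − (3)(-3) = 12
P_5→P_6: (3)(4) − (-6)(1) = 18
P_6→P_7: (-6)(1) − (-5)(4) = 14
P_7→P_8: (-5)(-3) − (-3)(1) = 18
P_8→P_1: (-3)(-6) − (-4)(-3) = 6
Σ = 114
Area = |Σ|/2 = 57.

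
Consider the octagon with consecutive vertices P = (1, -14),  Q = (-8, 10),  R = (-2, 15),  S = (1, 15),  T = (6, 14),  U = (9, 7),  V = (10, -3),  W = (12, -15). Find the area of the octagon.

385.5

Apply the shoelace (surveyor's) formula: 2A = Σ (x_i·y_{i+1} − x_{i+1}·y_i), indices taken mod 8.
P→Q: (1)(10) − (-8)(-14) = -102
Q→R: (-8)(15) − (-2)(10) = -100
R→S: (-2)(15) − (1)(15) = -45
S→T: (1)(14) − (6)(15) = -76
T→U: (6)(7) − (9)(14) = -84
U→V: (9)(-3) − (10)(7) = -97
V→W: (10)(-15) − (12)(-3) = -114
W→P: (12)(-14) − (1)(-15) = -153
Σ = -771
Area = |Σ|/2 = 385.5.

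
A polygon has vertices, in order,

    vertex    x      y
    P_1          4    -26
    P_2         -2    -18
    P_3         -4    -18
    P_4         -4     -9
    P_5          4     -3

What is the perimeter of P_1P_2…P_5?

|P_1P_2| = √((-6)² + (8)²) = √100 = 10
|P_2P_3| = √((-2)² + (0)²) = √4 = 2
|P_3P_4| = √((0)² + (9)²) = √81 = 9
|P_4P_5| = √((8)² + (6)²) = √100 = 10
|P_5P_1| = √((0)² + (-23)²) = √529 = 23
Perimeter = 10 + 2 + 9 + 10 + 23 = 54.

54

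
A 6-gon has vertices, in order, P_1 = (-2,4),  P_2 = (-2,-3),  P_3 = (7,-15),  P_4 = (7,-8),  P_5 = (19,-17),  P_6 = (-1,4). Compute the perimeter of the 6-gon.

|P_1P_2| = √((0)² + (-7)²) = √49 = 7
|P_2P_3| = √((9)² + (-12)²) = √225 = 15
|P_3P_4| = √((0)² + (7)²) = √49 = 7
|P_4P_5| = √((12)² + (-9)²) = √225 = 15
|P_5P_6| = √((-20)² + (21)²) = √841 = 29
|P_6P_1| = √((-1)² + (0)²) = √1 = 1
Perimeter = 7 + 15 + 7 + 15 + 29 + 1 = 74.

74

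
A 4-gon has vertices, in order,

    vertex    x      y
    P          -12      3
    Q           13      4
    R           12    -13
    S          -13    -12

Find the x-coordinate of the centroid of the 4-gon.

0.26

Apply the shoelace (surveyor's) formula. First the cross-terms c_i = x_i·y_{i+1} − x_{i+1}·y_i:
  -87, -217, -313, -183  ⇒  2A = -800, A = -400.
Then Σ (x_i + x_{i+1})·c_i = -624, so x̄ = -624 / (6·(-400)) = 0.26.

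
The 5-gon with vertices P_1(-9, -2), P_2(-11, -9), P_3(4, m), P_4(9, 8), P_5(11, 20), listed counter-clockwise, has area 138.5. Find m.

The doubled signed area Σ (x_i y_{i+1} − x_{i+1} y_i) is linear in m.
With m=0 it equals 377; the coefficient of m is -20 (from the two edges through P_3).
So -20·m + 377 = 2·138.5 = 277 ⇒ m = 5.

5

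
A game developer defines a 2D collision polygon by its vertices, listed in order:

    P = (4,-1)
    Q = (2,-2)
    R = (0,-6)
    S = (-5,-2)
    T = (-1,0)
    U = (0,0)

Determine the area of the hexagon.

Apply Gauss's area formula: 2A = Σ (x_i·y_{i+1} − x_{i+1}·y_i), indices taken mod 6.
Σ = (-6) + (-12) + (-30) + (-2) + (0) + (0) = -50
Area = |Σ|/2 = 25.

25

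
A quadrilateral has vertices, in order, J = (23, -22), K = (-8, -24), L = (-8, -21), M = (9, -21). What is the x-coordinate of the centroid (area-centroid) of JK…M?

353/110

Apply the shoelace (surveyor's) formula. First the cross-terms c_i = x_i·y_{i+1} − x_{i+1}·y_i:
  -728, -24, 357, 285  ⇒  2A = -110, A = -55.
Then Σ (x_i + x_{i+1})·c_i = -1059, so x̄ = -1059 / (6·(-55)) = 353/110.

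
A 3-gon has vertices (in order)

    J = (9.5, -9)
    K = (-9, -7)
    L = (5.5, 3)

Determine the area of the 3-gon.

Apply the surveyor's formula: 2A = Σ (x_i·y_{i+1} − x_{i+1}·y_i), indices taken mod 3.
J→K: (9.5)(-7) − (-9)(-9) = -147.5
K→L: (-9)(3) − (5.5)(-7) = 11.5
L→J: (5.5)(-9) − (9.5)(3) = -78
Σ = -214
Area = |Σ|/2 = 107.

107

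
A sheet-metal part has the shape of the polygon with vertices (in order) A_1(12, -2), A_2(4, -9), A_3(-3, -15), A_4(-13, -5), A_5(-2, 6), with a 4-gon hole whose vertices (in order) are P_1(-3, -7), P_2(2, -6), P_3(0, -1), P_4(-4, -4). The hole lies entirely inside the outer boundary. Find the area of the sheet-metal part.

Outer boundary:
Apply the shoelace (surveyor's) formula: 2A = Σ (x_i·y_{i+1} − x_{i+1}·y_i), indices taken mod 5.
Σ = (-100) + (-87) + (-180) + (-88) + (-68) = -523
Area = |Σ|/2 = 261.5.
Hole:
Σ = (32) + (-2) + (-4) + (16) = 42
Area = |Σ|/2 = 21.
Net area = 261.5 − 21 = 240.5.

240.5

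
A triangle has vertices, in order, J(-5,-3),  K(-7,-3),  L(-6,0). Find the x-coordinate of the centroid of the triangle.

-6

Apply Gauss's area formula. First the cross-terms c_i = x_i·y_{i+1} − x_{i+1}·y_i:
  -6, -18, 18  ⇒  2A = -6, A = -3.
Then Σ (x_i + x_{i+1})·c_i = 108, so x̄ = 108 / (6·(-3)) = -6.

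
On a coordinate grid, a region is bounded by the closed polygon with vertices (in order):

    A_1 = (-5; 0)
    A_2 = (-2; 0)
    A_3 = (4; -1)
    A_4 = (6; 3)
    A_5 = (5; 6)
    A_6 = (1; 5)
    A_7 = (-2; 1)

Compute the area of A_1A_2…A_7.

38

A_1→A_2: (-5)(0) − (-2)(0) = 0
A_2→A_3: (-2)(-1) − (4)(0) = 2
A_3→A_4: (4)(3) − (6)(-1) = 18
A_4→A_5: (6)(6) − (5)(3) = 21
A_5→A_6: (5)(5) − (1)(6) = 19
A_6→A_7: (1)(1) − (-2)(5) = 11
A_7→A_1: (-2)(0) − (-5)(1) = 5
Σ = 76
Area = |Σ|/2 = 38.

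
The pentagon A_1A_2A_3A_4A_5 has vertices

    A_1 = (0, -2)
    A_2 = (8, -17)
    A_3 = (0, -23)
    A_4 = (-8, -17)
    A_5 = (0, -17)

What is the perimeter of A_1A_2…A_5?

60

|A_1A_2| = √((8)² + (-15)²) = √289 = 17
|A_2A_3| = √((-8)² + (-6)²) = √100 = 10
|A_3A_4| = √((-8)² + (6)²) = √100 = 10
|A_4A_5| = √((8)² + (0)²) = √64 = 8
|A_5A_1| = √((0)² + (15)²) = √225 = 15
Perimeter = 17 + 10 + 10 + 8 + 15 = 60.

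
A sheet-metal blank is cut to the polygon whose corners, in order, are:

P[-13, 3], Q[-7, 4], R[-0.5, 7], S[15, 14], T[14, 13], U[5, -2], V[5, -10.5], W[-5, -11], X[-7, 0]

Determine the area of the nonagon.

266

Σ = (-31) + (-47) + (-112) + (-1) + (-93) + (-42.5) + (-107.5) + (-77) + (-21) = -532
Area = |Σ|/2 = 266.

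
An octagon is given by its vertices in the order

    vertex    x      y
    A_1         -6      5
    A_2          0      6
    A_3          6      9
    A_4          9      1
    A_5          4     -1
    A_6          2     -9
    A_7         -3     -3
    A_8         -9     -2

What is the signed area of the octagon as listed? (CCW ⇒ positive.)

-152.5

Apply the shoelace formula: 2A = Σ (x_i·y_{i+1} − x_{i+1}·y_i), indices taken mod 8.
A_1→A_2: (-6)(6) − (0)(5) = -36
A_2→A_3: (0)(9) − (6)(6) = -36
A_3→A_4: (6)(1) − (9)(9) = -75
A_4→A_5: (9)(-1) − (4)(1) = -13
A_5→A_6: (4)(-9) − (2)(-1) = -34
A_6→A_7: (2)(-3) − (-3)(-9) = -33
A_7→A_8: (-3)(-2) − (-9)(-3) = -21
A_8→A_1: (-9)(5) − (-6)(-2) = -57
Σ = -305
Signed area = Σ/2 = -152.5 (negative ⇒ clockwise traversal).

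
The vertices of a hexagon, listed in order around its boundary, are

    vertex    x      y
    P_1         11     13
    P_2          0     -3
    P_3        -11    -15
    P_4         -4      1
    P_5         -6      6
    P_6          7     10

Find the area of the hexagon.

138

Apply the shoelace (surveyor's) formula: 2A = Σ (x_i·y_{i+1} − x_{i+1}·y_i), indices taken mod 6.
Σ = (-33) + (-33) + (-71) + (-18) + (-102) + (-19) = -276
Area = |Σ|/2 = 138.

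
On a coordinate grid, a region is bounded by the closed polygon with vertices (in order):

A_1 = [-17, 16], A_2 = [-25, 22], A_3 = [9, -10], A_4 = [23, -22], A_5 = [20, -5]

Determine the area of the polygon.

335

A_1→A_2: (-17)(22) − (-25)(16) = 26
A_2→A_3: (-25)(-10) − (9)(22) = 52
A_3→A_4: (9)(-22) − (23)(-10) = 32
A_4→A_5: (23)(-5) − (20)(-22) = 325
A_5→A_1: (20)(16) − (-17)(-5) = 235
Σ = 670
Area = |Σ|/2 = 335.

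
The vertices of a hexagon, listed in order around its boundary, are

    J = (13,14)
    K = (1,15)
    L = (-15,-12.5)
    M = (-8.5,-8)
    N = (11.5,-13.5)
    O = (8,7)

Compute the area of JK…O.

411.75

Cross-terms: 181, 212.5, 13.75, 206.75, 188.5, 21  ⇒  Σ = 823.5
Area = |Σ|/2 = 411.75.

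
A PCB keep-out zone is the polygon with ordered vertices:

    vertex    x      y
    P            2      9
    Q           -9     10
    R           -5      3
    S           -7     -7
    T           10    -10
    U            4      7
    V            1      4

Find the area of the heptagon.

P→Q: (2)(10) − (-9)(9) = 101
Q→R: (-9)(3) − (-5)(10) = 23
R→S: (-5)(-7) − (-7)(3) = 56
S→T: (-7)(-10) − (10)(-7) = 140
T→U: (10)(7) − (4)(-10) = 110
U→V: (4)(4) − (1)(7) = 9
V→P: (1)(9) − (2)(4) = 1
Σ = 440
Area = |Σ|/2 = 220.

220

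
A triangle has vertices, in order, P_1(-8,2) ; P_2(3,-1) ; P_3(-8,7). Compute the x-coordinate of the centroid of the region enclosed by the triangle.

-13/3

Apply the shoelace (surveyor's) formula. First the cross-terms c_i = x_i·y_{i+1} − x_{i+1}·y_i:
  2, 13, 40  ⇒  2A = 55, A = 27.5.
Then Σ (x_i + x_{i+1})·c_i = -715, so x̄ = -715 / (6·27.5) = -13/3.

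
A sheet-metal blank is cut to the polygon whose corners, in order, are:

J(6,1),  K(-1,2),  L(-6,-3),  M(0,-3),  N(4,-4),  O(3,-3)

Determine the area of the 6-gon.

Apply the shoelace (surveyor's) formula: 2A = Σ (x_i·y_{i+1} − x_{i+1}·y_i), indices taken mod 6.
J→K: (6)(2) − (-1)(1) = 13
K→L: (-1)(-3) − (-6)(2) = 15
L→M: (-6)(-3) − (0)(-3) = 18
M→N: (0)(-4) − (4)(-3) = 12
N→O: (4)(-3) − (3)(-4) = 0
O→J: (3)(1) − (6)(-3) = 21
Σ = 79
Area = |Σ|/2 = 39.5.

39.5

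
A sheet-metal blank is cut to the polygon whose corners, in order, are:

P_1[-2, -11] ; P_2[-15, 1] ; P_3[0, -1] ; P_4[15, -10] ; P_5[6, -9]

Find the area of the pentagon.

Cross-terms: -167, 15, 15, -75, -84  ⇒  Σ = -296
Area = |Σ|/2 = 148.

148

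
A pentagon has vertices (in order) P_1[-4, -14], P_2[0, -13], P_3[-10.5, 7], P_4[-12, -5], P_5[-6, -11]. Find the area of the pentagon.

Apply the surveyor's formula: 2A = Σ (x_i·y_{i+1} − x_{i+1}·y_i), indices taken mod 5.
Σ = (52) + (-136.5) + (136.5) + (102) + (40) = 194
Area = |Σ|/2 = 97.

97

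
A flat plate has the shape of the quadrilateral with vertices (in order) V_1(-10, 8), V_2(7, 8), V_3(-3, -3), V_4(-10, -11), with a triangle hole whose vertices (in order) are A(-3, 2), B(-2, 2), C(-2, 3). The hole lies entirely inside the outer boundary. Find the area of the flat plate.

159.5

Outer boundary:
V_1→V_2: (-10)(8) − (7)(8) = -136
V_2→V_3: (7)(-3) − (-3)(8) = 3
V_3→V_4: (-3)(-11) − (-10)(-3) = 3
V_4→V_1: (-10)(8) − (-10)(-11) = -190
Σ = -320
Area = |Σ|/2 = 160.
Hole:
A→B: (-3)(2) − (-2)(2) = -2
B→C: (-2)(3) − (-2)(2) = -2
C→A: (-2)(2) − (-3)(3) = 5
Σ = 1
Area = |Σ|/2 = 0.5.
Net area = 160 − 0.5 = 159.5.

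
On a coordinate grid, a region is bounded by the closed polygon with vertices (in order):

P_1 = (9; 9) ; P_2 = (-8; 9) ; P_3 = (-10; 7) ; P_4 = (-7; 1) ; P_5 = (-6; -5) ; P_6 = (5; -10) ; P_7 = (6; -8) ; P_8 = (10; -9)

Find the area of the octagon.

284.5

Cross-terms: 153, 34, 39, 41, 85, 20, 26, 171  ⇒  Σ = 569
Area = |Σ|/2 = 284.5.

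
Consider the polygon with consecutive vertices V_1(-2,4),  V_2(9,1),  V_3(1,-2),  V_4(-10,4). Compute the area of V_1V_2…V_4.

52.5

Σ = (-38) + (-19) + (-16) + (-32) = -105
Area = |Σ|/2 = 52.5.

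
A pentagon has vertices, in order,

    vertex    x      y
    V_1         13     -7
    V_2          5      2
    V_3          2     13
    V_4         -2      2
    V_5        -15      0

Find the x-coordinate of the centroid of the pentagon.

115/123

Apply the shoelace formula. First the cross-terms c_i = x_i·y_{i+1} − x_{i+1}·y_i:
  61, 61, 30, 30, 105  ⇒  2A = 287, A = 143.5.
Then Σ (x_i + x_{i+1})·c_i = 805, so x̄ = 805 / (6·143.5) = 115/123.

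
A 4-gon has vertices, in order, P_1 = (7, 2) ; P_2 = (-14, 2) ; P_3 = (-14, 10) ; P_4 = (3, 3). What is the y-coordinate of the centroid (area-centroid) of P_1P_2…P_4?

729/157

Apply the shoelace formula. First the cross-terms c_i = x_i·y_{i+1} − x_{i+1}·y_i:
  42, -112, -72, -15  ⇒  2A = -157, A = -78.5.
Then Σ (y_i + y_{i+1})·c_i = -2187, so ȳ = -2187 / (6·(-78.5)) = 729/157.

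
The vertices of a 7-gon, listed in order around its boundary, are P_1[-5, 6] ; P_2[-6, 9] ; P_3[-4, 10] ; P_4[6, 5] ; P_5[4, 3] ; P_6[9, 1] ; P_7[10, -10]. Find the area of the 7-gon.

Apply the shoelace formula: 2A = Σ (x_i·y_{i+1} − x_{i+1}·y_i), indices taken mod 7.
Σ = (-9) + (-24) + (-80) + (-2) + (-23) + (-100) + (10) = -228
Area = |Σ|/2 = 114.

114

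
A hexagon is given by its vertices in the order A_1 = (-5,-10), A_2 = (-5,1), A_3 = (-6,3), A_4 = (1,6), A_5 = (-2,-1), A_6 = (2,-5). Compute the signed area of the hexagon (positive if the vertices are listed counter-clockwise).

-62.5

Apply Gauss's area formula: 2A = Σ (x_i·y_{i+1} − x_{i+1}·y_i), indices taken mod 6.
Σ = (-55) + (-9) + (-39) + (11) + (12) + (-45) = -125
Signed area = Σ/2 = -62.5 (negative ⇒ clockwise traversal).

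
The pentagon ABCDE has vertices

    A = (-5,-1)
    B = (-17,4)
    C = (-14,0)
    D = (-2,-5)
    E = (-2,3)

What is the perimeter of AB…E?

|AB| = √((-12)² + (5)²) = √169 = 13
|BC| = √((3)² + (-4)²) = √25 = 5
|CD| = √((12)² + (-5)²) = √169 = 13
|DE| = √((0)² + (8)²) = √64 = 8
|EA| = √((-3)² + (-4)²) = √25 = 5
Perimeter = 13 + 5 + 13 + 8 + 5 = 44.

44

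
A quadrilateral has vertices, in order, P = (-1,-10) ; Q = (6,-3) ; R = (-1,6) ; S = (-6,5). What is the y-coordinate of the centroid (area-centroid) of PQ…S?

-11/9

Apply Gauss's area formula. First the cross-terms c_i = x_i·y_{i+1} − x_{i+1}·y_i:
  63, 33, 31, 65  ⇒  2A = 192, A = 96.
Then Σ (y_i + y_{i+1})·c_i = -704, so ȳ = -704 / (6·96) = -11/9.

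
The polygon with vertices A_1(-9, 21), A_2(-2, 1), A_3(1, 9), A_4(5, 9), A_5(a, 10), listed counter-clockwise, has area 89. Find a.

5

Write out the shoelace sum; only the two edges meeting at A_5 involve a:
2·Area = [(5·10 − a·9) + (a·21 − (-9)·10)] + -22
       = 12·a + 118 = 178
⇒ a = 5.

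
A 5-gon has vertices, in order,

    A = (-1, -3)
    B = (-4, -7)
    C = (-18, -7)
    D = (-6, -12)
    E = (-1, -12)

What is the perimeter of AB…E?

|AB| = √((-3)² + (-4)²) = √25 = 5
|BC| = √((-14)² + (0)²) = √196 = 14
|CD| = √((12)² + (-5)²) = √169 = 13
|DE| = √((5)² + (0)²) = √25 = 5
|EA| = √((0)² + (9)²) = √81 = 9
Perimeter = 5 + 14 + 13 + 5 + 9 = 46.

46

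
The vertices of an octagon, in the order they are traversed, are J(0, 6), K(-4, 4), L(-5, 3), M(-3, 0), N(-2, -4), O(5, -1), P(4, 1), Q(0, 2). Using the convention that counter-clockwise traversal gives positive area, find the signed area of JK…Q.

Apply the surveyor's formula: 2A = Σ (x_i·y_{i+1} − x_{i+1}·y_i), indices taken mod 8.
Σ = (24) + (8) + (9) + (12) + (22) + (9) + (8) + (0) = 92
Signed area = Σ/2 = 46 (positive ⇒ counter-clockwise traversal).

46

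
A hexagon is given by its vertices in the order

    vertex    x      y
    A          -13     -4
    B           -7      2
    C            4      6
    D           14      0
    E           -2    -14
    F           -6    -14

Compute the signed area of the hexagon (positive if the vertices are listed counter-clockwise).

Σ = (-54) + (-50) + (-84) + (-196) + (-56) + (-158) = -598
Signed area = Σ/2 = -299 (negative ⇒ clockwise traversal).

-299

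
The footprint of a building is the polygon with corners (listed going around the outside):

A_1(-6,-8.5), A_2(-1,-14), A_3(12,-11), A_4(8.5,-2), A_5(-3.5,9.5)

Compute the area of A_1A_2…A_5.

242.25

Apply the surveyor's formula: 2A = Σ (x_i·y_{i+1} − x_{i+1}·y_i), indices taken mod 5.
Σ = (75.5) + (179) + (69.5) + (73.75) + (86.75) = 484.5
Area = |Σ|/2 = 242.25.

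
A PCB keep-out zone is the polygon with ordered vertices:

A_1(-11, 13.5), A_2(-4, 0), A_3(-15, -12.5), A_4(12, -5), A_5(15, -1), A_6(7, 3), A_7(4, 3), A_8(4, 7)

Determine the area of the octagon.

300

Σ = (54) + (50) + (225) + (63) + (52) + (9) + (16) + (131) = 600
Area = |Σ|/2 = 300.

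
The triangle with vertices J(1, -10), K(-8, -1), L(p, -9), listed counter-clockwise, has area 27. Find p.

Write out the shoelace sum; only the two edges meeting at L involve p:
2·Area = [((-8)·(-9) − p·(-1)) + (p·(-10) − 1·(-9))] + -81
       = -9·p + 0 = 54
⇒ p = -6.

-6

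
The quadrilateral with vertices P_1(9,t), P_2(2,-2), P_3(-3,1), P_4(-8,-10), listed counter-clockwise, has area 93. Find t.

Write out the shoelace sum; only the two edges meeting at P_1 involve t:
2·Area = [((-8)·t − 9·(-10)) + (9·(-2) − 2·t)] + 34
       = -10·t + 106 = 186
⇒ t = -8.

-8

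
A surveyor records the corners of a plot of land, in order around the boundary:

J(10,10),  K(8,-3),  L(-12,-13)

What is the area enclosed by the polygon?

120

Cross-terms: -110, -140, 10  ⇒  Σ = -240
Area = |Σ|/2 = 120.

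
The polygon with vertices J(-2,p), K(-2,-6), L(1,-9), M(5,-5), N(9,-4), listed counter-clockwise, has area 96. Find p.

The doubled signed area Σ (x_i y_{i+1} − x_{i+1} y_i) is linear in p.
With p=0 it equals 93; the coefficient of p is 11 (from the two edges through J).
So 11·p + 93 = 2·96 = 192 ⇒ p = 9.

9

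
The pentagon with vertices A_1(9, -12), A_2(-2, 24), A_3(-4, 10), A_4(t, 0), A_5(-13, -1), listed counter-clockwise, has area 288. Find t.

Write out the shoelace sum; only the two edges meeting at A_4 involve t:
2·Area = [((-4)·0 − t·10) + (t·(-1) − (-13)·0)] + 433
       = -11·t + 433 = 576
⇒ t = -13.

-13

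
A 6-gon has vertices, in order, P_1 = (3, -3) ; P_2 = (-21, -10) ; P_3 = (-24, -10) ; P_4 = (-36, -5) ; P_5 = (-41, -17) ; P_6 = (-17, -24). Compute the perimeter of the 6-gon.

|P_1P_2| = √((-24)² + (-7)²) = √625 = 25
|P_2P_3| = √((-3)² + (0)²) = √9 = 3
|P_3P_4| = √((-12)² + (5)²) = √169 = 13
|P_4P_5| = √((-5)² + (-12)²) = √169 = 13
|P_5P_6| = √((24)² + (-7)²) = √625 = 25
|P_6P_1| = √((20)² + (21)²) = √841 = 29
Perimeter = 25 + 3 + 13 + 13 + 25 + 29 = 108.

108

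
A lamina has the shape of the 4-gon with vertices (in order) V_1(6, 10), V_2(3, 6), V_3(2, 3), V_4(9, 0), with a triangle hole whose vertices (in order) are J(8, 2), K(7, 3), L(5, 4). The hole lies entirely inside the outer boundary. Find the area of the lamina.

Outer boundary:
Apply the shoelace formula: 2A = Σ (x_i·y_{i+1} − x_{i+1}·y_i), indices taken mod 4.
Σ = (6) + (-3) + (-27) + (90) = 66
Area = |Σ|/2 = 33.
Hole:
J→K: (8)(3) − (7)(2) = 10
K→L: (7)(4) − (5)(3) = 13
L→J: (5)(2) − (8)(4) = -22
Σ = 1
Area = |Σ|/2 = 0.5.
Net area = 33 − 0.5 = 32.5.

32.5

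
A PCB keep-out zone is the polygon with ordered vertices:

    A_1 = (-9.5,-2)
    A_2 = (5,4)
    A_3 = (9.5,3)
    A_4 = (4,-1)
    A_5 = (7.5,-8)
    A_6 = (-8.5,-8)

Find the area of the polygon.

142

A_1→A_2: (-9.5)(4) − (5)(-2) = -28
A_2→A_3: (5)(3) − (9.5)(4) = -23
A_3→A_4: (9.5)(-1) − (4)(3) = -21.5
A_4→A_5: (4)(-8) − (7.5)(-1) = -24.5
A_5→A_6: (7.5)(-8) − (-8.5)(-8) = -128
A_6→A_1: (-8.5)(-2) − (-9.5)(-8) = -59
Σ = -284
Area = |Σ|/2 = 142.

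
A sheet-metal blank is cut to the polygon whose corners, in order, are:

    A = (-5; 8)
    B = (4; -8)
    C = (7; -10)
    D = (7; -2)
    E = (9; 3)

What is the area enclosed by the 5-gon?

Σ = (8) + (16) + (56) + (39) + (87) = 206
Area = |Σ|/2 = 103.

103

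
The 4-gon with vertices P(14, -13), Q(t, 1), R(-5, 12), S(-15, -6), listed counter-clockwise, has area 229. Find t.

-2

The doubled signed area Σ (x_i y_{i+1} − x_{i+1} y_i) is linear in t.
With t=0 it equals 508; the coefficient of t is 25 (from the two edges through Q).
So 25·t + 508 = 2·229 = 458 ⇒ t = -2.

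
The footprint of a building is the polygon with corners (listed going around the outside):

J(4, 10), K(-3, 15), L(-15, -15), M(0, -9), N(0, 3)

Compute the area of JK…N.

Σ = (90) + (270) + (135) + (0) + (-12) = 483
Area = |Σ|/2 = 241.5.

241.5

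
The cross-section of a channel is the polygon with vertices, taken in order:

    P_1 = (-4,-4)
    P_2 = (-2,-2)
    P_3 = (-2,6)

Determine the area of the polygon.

8

Σ = (0) + (-16) + (32) = 16
Area = |Σ|/2 = 8.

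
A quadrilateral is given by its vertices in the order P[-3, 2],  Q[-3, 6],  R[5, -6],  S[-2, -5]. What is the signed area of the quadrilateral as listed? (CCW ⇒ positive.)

-40

Σ = (-12) + (-12) + (-37) + (-19) = -80
Signed area = Σ/2 = -40 (negative ⇒ clockwise traversal).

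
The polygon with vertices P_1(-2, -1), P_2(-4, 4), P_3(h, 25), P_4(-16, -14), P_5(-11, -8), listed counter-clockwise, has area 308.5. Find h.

The doubled signed area Σ (x_i y_{i+1} − x_{i+1} y_i) is linear in h.
With h=0 it equals 257; the coefficient of h is -18 (from the two edges through P_3).
So -18·h + 257 = 2·308.5 = 617 ⇒ h = -20.

-20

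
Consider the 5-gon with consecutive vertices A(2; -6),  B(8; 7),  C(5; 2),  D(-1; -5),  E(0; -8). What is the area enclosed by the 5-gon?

22

Σ = (62) + (-19) + (-23) + (8) + (16) = 44
Area = |Σ|/2 = 22.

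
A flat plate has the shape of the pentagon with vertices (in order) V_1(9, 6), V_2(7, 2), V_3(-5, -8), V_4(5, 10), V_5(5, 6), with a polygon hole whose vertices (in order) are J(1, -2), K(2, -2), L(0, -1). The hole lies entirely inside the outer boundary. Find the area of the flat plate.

61.5

Outer boundary:
Σ = (-24) + (-46) + (-10) + (-20) + (-24) = -124
Area = |Σ|/2 = 62.
Hole:
Σ = (2) + (-2) + (1) = 1
Area = |Σ|/2 = 0.5.
Net area = 62 − 0.5 = 61.5.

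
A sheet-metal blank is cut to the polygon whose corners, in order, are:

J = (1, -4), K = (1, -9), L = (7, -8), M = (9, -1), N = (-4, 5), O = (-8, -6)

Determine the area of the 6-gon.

Apply Gauss's area formula: 2A = Σ (x_i·y_{i+1} − x_{i+1}·y_i), indices taken mod 6.
Σ = (-5) + (55) + (65) + (41) + (64) + (38) = 258
Area = |Σ|/2 = 129.

129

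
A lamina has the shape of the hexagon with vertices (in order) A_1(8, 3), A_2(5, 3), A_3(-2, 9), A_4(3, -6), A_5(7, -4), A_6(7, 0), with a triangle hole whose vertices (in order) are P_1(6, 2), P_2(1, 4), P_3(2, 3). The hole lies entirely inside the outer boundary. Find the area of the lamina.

60.5

Outer boundary:
Apply the shoelace formula: 2A = Σ (x_i·y_{i+1} − x_{i+1}·y_i), indices taken mod 6.
Σ = (9) + (51) + (-15) + (30) + (28) + (21) = 124
Area = |Σ|/2 = 62.
Hole:
Apply the shoelace formula: 2A = Σ (x_i·y_{i+1} − x_{i+1}·y_i), indices taken mod 3.
Σ = (22) + (-5) + (-14) = 3
Area = |Σ|/2 = 1.5.
Net area = 62 − 1.5 = 60.5.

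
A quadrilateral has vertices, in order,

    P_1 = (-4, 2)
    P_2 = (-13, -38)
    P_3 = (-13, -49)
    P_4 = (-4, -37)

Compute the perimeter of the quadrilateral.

|P_1P_2| = √((-9)² + (-40)²) = √1681 = 41
|P_2P_3| = √((0)² + (-11)²) = √121 = 11
|P_3P_4| = √((9)² + (12)²) = √225 = 15
|P_4P_1| = √((0)² + (39)²) = √1521 = 39
Perimeter = 41 + 11 + 15 + 39 = 106.

106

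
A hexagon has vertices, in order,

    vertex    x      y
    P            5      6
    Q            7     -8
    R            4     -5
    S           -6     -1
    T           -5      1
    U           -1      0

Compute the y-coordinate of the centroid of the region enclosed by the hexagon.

-124/135

Apply the shoelace (surveyor's) formula. First the cross-terms c_i = x_i·y_{i+1} − x_{i+1}·y_i:
  -82, -3, -34, -11, 1, -6  ⇒  2A = -135, A = -67.5.
Then Σ (y_i + y_{i+1})·c_i = 372, so ȳ = 372 / (6·(-67.5)) = -124/135.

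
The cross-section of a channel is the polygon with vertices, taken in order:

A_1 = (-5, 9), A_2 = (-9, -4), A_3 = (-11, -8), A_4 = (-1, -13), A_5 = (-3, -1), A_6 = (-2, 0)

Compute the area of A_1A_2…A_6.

103

Apply the shoelace (surveyor's) formula: 2A = Σ (x_i·y_{i+1} − x_{i+1}·y_i), indices taken mod 6.
Cross-terms: 101, 28, 135, -38, -2, -18  ⇒  Σ = 206
Area = |Σ|/2 = 103.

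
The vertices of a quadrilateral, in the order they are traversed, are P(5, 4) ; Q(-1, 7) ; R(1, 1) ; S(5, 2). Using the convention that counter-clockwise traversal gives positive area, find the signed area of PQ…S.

19

P→Q: (5)(7) − (-1)(4) = 39
Q→R: (-1)(1) − (1)(7) = -8
R→S: (1)(2) − (5)(1) = -3
S→P: (5)(4) − (5)(2) = 10
Σ = 38
Signed area = Σ/2 = 19 (positive ⇒ counter-clockwise traversal).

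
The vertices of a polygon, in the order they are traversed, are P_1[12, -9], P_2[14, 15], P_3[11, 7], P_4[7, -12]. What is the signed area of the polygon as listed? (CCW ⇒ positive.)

69.5

Apply the surveyor's formula: 2A = Σ (x_i·y_{i+1} − x_{i+1}·y_i), indices taken mod 4.
Cross-terms: 306, -67, -181, 81  ⇒  Σ = 139
Signed area = Σ/2 = 69.5 (positive ⇒ counter-clockwise traversal).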